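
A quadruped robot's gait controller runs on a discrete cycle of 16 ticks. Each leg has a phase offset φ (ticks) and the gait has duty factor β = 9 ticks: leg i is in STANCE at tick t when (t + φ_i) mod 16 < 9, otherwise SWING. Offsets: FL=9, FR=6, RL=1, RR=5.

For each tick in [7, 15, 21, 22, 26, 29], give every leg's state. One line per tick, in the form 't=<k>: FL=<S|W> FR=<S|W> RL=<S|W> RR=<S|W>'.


t=7: phase=(0,13,8,12) vs β=9 → FL=S FR=W RL=S RR=W
t=15: phase=(8,5,0,4) vs β=9 → FL=S FR=S RL=S RR=S
t=21: phase=(14,11,6,10) vs β=9 → FL=W FR=W RL=S RR=W
t=22: phase=(15,12,7,11) vs β=9 → FL=W FR=W RL=S RR=W
t=26: phase=(3,0,11,15) vs β=9 → FL=S FR=S RL=W RR=W
t=29: phase=(6,3,14,2) vs β=9 → FL=S FR=S RL=W RR=S

t=7: FL=S FR=W RL=S RR=W
t=15: FL=S FR=S RL=S RR=S
t=21: FL=W FR=W RL=S RR=W
t=22: FL=W FR=W RL=S RR=W
t=26: FL=S FR=S RL=W RR=W
t=29: FL=S FR=S RL=W RR=S


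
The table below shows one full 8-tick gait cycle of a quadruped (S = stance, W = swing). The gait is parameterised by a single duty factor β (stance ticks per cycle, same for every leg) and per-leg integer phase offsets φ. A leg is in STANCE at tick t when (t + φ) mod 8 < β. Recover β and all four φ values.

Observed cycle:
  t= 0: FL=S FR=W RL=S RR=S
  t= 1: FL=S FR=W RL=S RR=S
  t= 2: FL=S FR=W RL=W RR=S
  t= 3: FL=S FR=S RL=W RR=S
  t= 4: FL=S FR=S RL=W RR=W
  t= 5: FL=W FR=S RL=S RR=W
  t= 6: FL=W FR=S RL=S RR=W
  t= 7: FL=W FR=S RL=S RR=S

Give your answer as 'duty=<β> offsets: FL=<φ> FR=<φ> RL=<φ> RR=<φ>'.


duty=5 offsets: FL=0 FR=5 RL=3 RR=1

duty β = stance ticks per leg = 5
FL: stance ticks = 5; W→S at t=0 → φ=0
FR: stance ticks = 5; W→S at t=3 → φ=5
RL: stance ticks = 5; W→S at t=5 → φ=3
RR: stance ticks = 5; W→S at t=7 → φ=1


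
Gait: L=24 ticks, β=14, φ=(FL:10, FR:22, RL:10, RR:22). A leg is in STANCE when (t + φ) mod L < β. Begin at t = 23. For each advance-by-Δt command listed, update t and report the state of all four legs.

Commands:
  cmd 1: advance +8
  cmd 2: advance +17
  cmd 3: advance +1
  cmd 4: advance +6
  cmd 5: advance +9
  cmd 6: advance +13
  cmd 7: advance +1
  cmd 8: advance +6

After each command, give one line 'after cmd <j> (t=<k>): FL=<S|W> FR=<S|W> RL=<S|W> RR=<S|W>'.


start t=23: FL=S FR=W RL=S RR=W
cmd 1: advance +8 → t=31, phase=(17,5,17,5) → FL=W FR=S RL=W RR=S
cmd 2: advance +17 → t=48, phase=(10,22,10,22) → FL=S FR=W RL=S RR=W
cmd 3: advance +1 → t=49, phase=(11,23,11,23) → FL=S FR=W RL=S RR=W
cmd 4: advance +6 → t=55, phase=(17,5,17,5) → FL=W FR=S RL=W RR=S
cmd 5: advance +9 → t=64, phase=(2,14,2,14) → FL=S FR=W RL=S RR=W
cmd 6: advance +13 → t=77, phase=(15,3,15,3) → FL=W FR=S RL=W RR=S
cmd 7: advance +1 → t=78, phase=(16,4,16,4) → FL=W FR=S RL=W RR=S
cmd 8: advance +6 → t=84, phase=(22,10,22,10) → FL=W FR=S RL=W RR=S

after cmd 1 (t=31): FL=W FR=S RL=W RR=S
after cmd 2 (t=48): FL=S FR=W RL=S RR=W
after cmd 3 (t=49): FL=S FR=W RL=S RR=W
after cmd 4 (t=55): FL=W FR=S RL=W RR=S
after cmd 5 (t=64): FL=S FR=W RL=S RR=W
after cmd 6 (t=77): FL=W FR=S RL=W RR=S
after cmd 7 (t=78): FL=W FR=S RL=W RR=S
after cmd 8 (t=84): FL=W FR=S RL=W RR=S


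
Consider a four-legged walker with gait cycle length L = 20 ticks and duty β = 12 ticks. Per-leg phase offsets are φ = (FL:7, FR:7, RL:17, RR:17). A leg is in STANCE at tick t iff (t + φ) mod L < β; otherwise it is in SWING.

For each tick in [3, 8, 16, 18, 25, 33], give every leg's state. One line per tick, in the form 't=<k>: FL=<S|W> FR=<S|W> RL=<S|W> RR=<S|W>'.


t=3: FL=S FR=S RL=S RR=S
t=8: FL=W FR=W RL=S RR=S
t=16: FL=S FR=S RL=W RR=W
t=18: FL=S FR=S RL=W RR=W
t=25: FL=W FR=W RL=S RR=S
t=33: FL=S FR=S RL=S RR=S

t=3: phase=(10,10,0,0) vs β=12 → FL=S FR=S RL=S RR=S
t=8: phase=(15,15,5,5) vs β=12 → FL=W FR=W RL=S RR=S
t=16: phase=(3,3,13,13) vs β=12 → FL=S FR=S RL=W RR=W
t=18: phase=(5,5,15,15) vs β=12 → FL=S FR=S RL=W RR=W
t=25: phase=(12,12,2,2) vs β=12 → FL=W FR=W RL=S RR=S
t=33: phase=(0,0,10,10) vs β=12 → FL=S FR=S RL=S RR=S


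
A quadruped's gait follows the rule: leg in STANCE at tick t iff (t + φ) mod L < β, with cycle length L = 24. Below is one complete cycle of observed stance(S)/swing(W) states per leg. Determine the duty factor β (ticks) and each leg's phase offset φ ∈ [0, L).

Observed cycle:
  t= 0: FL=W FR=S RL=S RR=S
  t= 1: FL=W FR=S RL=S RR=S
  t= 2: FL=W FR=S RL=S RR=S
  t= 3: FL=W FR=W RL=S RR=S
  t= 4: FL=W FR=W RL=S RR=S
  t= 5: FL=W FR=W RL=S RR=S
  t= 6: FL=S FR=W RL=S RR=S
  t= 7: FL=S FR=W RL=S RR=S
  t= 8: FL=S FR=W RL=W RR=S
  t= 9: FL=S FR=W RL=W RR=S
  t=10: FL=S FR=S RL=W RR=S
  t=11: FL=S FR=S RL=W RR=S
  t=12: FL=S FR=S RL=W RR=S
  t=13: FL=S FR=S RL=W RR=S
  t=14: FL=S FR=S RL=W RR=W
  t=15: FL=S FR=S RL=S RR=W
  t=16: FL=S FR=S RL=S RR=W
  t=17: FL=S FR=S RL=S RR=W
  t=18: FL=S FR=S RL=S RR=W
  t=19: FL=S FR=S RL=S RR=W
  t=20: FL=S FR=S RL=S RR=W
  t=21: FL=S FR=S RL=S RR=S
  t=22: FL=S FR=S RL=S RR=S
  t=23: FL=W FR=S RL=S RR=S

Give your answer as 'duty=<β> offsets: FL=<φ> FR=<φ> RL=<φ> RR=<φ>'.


duty β = stance ticks per leg = 17
FL: stance ticks = 17; W→S at t=6 → φ=18
FR: stance ticks = 17; W→S at t=10 → φ=14
RL: stance ticks = 17; W→S at t=15 → φ=9
RR: stance ticks = 17; W→S at t=21 → φ=3

duty=17 offsets: FL=18 FR=14 RL=9 RR=3


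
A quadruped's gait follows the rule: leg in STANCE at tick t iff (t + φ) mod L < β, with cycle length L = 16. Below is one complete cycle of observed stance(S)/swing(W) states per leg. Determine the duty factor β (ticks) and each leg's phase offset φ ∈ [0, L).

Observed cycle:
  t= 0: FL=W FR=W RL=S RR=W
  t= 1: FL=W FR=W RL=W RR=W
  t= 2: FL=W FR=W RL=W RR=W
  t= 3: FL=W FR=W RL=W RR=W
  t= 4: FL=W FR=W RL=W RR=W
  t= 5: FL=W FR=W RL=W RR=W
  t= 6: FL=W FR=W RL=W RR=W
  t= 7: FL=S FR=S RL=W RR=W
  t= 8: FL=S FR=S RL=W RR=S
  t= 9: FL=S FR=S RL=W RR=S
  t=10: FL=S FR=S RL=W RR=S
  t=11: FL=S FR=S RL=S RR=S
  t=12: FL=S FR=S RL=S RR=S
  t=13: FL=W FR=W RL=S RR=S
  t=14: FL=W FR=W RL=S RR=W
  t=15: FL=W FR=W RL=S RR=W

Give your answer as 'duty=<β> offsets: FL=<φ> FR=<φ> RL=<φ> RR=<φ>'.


duty β = stance ticks per leg = 6
FL: stance ticks = 6; W→S at t=7 → φ=9
FR: stance ticks = 6; W→S at t=7 → φ=9
RL: stance ticks = 6; W→S at t=11 → φ=5
RR: stance ticks = 6; W→S at t=8 → φ=8

duty=6 offsets: FL=9 FR=9 RL=5 RR=8


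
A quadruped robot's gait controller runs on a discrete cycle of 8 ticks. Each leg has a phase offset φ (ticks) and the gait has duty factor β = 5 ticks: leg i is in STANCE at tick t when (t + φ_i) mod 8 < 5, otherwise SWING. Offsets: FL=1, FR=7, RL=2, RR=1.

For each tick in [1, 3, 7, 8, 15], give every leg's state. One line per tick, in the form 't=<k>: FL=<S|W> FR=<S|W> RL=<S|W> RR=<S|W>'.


t=1: phase=(2,0,3,2) vs β=5 → FL=S FR=S RL=S RR=S
t=3: phase=(4,2,5,4) vs β=5 → FL=S FR=S RL=W RR=S
t=7: phase=(0,6,1,0) vs β=5 → FL=S FR=W RL=S RR=S
t=8: phase=(1,7,2,1) vs β=5 → FL=S FR=W RL=S RR=S
t=15: phase=(0,6,1,0) vs β=5 → FL=S FR=W RL=S RR=S

t=1: FL=S FR=S RL=S RR=S
t=3: FL=S FR=S RL=W RR=S
t=7: FL=S FR=W RL=S RR=S
t=8: FL=S FR=W RL=S RR=S
t=15: FL=S FR=W RL=S RR=S


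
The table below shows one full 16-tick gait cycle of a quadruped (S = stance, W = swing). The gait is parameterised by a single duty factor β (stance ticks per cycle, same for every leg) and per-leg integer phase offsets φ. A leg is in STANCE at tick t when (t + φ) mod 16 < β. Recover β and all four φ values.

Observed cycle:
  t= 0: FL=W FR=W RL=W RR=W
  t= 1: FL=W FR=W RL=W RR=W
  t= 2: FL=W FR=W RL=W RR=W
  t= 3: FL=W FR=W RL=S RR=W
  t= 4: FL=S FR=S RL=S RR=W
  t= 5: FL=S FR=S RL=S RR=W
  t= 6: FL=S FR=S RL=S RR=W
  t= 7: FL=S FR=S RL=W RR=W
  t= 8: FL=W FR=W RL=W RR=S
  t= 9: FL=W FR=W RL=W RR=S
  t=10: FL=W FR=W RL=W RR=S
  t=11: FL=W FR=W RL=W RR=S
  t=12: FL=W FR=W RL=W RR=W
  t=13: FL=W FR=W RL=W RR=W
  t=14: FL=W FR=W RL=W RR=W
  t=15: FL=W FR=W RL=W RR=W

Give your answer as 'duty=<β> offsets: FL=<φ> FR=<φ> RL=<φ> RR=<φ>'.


duty=4 offsets: FL=12 FR=12 RL=13 RR=8

duty β = stance ticks per leg = 4
FL: stance ticks = 4; W→S at t=4 → φ=12
FR: stance ticks = 4; W→S at t=4 → φ=12
RL: stance ticks = 4; W→S at t=3 → φ=13
RR: stance ticks = 4; W→S at t=8 → φ=8


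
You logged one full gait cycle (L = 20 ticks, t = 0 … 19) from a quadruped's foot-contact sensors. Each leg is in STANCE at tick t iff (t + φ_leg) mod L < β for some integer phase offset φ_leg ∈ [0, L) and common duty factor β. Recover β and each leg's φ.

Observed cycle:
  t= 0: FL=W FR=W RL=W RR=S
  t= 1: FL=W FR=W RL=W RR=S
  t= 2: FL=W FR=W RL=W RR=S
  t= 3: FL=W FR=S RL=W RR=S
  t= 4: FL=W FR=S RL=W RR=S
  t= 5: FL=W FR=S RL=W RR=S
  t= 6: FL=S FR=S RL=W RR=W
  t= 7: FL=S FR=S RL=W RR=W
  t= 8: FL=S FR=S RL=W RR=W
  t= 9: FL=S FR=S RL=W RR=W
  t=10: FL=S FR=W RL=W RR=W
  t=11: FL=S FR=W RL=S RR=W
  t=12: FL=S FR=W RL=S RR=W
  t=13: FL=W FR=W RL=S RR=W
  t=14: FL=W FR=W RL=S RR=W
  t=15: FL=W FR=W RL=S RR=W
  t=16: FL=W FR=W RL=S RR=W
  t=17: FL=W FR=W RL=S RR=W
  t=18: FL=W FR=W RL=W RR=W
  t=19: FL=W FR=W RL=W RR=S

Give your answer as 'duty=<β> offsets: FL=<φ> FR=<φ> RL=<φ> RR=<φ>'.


duty=7 offsets: FL=14 FR=17 RL=9 RR=1

duty β = stance ticks per leg = 7
FL: stance ticks = 7; W→S at t=6 → φ=14
FR: stance ticks = 7; W→S at t=3 → φ=17
RL: stance ticks = 7; W→S at t=11 → φ=9
RR: stance ticks = 7; W→S at t=19 → φ=1


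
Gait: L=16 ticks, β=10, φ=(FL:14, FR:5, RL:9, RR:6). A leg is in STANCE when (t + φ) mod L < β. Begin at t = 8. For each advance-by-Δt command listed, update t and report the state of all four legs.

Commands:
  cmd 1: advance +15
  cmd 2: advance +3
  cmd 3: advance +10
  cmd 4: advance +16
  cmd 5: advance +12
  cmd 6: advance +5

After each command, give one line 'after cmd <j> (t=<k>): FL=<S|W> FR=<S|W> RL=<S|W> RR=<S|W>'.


start t=8: FL=S FR=W RL=S RR=W
cmd 1: advance +15 → t=23, phase=(5,12,0,13) → FL=S FR=W RL=S RR=W
cmd 2: advance +3 → t=26, phase=(8,15,3,0) → FL=S FR=W RL=S RR=S
cmd 3: advance +10 → t=36, phase=(2,9,13,10) → FL=S FR=S RL=W RR=W
cmd 4: advance +16 → t=52, phase=(2,9,13,10) → FL=S FR=S RL=W RR=W
cmd 5: advance +12 → t=64, phase=(14,5,9,6) → FL=W FR=S RL=S RR=S
cmd 6: advance +5 → t=69, phase=(3,10,14,11) → FL=S FR=W RL=W RR=W

after cmd 1 (t=23): FL=S FR=W RL=S RR=W
after cmd 2 (t=26): FL=S FR=W RL=S RR=S
after cmd 3 (t=36): FL=S FR=S RL=W RR=W
after cmd 4 (t=52): FL=S FR=S RL=W RR=W
after cmd 5 (t=64): FL=W FR=S RL=S RR=S
after cmd 6 (t=69): FL=S FR=W RL=W RR=W


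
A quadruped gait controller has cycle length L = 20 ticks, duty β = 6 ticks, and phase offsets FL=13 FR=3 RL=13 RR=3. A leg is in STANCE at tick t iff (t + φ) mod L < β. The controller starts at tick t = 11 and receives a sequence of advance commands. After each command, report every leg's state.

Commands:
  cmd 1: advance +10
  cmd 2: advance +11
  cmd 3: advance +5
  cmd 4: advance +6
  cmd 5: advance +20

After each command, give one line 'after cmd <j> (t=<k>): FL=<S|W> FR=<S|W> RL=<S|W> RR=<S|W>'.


start t=11: FL=S FR=W RL=S RR=W
cmd 1: advance +10 → t=21, phase=(14,4,14,4) → FL=W FR=S RL=W RR=S
cmd 2: advance +11 → t=32, phase=(5,15,5,15) → FL=S FR=W RL=S RR=W
cmd 3: advance +5 → t=37, phase=(10,0,10,0) → FL=W FR=S RL=W RR=S
cmd 4: advance +6 → t=43, phase=(16,6,16,6) → FL=W FR=W RL=W RR=W
cmd 5: advance +20 → t=63, phase=(16,6,16,6) → FL=W FR=W RL=W RR=W

after cmd 1 (t=21): FL=W FR=S RL=W RR=S
after cmd 2 (t=32): FL=S FR=W RL=S RR=W
after cmd 3 (t=37): FL=W FR=S RL=W RR=S
after cmd 4 (t=43): FL=W FR=W RL=W RR=W
after cmd 5 (t=63): FL=W FR=W RL=W RR=W


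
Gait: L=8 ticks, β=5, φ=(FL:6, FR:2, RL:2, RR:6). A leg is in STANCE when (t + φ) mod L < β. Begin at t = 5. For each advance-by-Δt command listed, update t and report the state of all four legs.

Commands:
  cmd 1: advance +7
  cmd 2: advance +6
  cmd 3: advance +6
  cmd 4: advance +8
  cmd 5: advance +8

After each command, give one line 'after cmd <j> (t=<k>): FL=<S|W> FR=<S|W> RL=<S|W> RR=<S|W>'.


start t=5: FL=S FR=W RL=W RR=S
cmd 1: advance +7 → t=12, phase=(2,6,6,2) → FL=S FR=W RL=W RR=S
cmd 2: advance +6 → t=18, phase=(0,4,4,0) → FL=S FR=S RL=S RR=S
cmd 3: advance +6 → t=24, phase=(6,2,2,6) → FL=W FR=S RL=S RR=W
cmd 4: advance +8 → t=32, phase=(6,2,2,6) → FL=W FR=S RL=S RR=W
cmd 5: advance +8 → t=40, phase=(6,2,2,6) → FL=W FR=S RL=S RR=W

after cmd 1 (t=12): FL=S FR=W RL=W RR=S
after cmd 2 (t=18): FL=S FR=S RL=S RR=S
after cmd 3 (t=24): FL=W FR=S RL=S RR=W
after cmd 4 (t=32): FL=W FR=S RL=S RR=W
after cmd 5 (t=40): FL=W FR=S RL=S RR=W


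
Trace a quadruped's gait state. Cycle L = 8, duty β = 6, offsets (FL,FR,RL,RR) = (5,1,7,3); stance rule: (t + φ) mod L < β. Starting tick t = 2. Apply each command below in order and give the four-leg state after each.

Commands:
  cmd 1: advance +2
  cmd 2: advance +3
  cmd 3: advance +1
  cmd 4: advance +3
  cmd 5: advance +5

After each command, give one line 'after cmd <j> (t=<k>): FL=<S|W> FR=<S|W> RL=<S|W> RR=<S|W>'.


after cmd 1 (t=4): FL=S FR=S RL=S RR=W
after cmd 2 (t=7): FL=S FR=S RL=W RR=S
after cmd 3 (t=8): FL=S FR=S RL=W RR=S
after cmd 4 (t=11): FL=S FR=S RL=S RR=W
after cmd 5 (t=16): FL=S FR=S RL=W RR=S

start t=2: FL=W FR=S RL=S RR=S
cmd 1: advance +2 → t=4, phase=(1,5,3,7) → FL=S FR=S RL=S RR=W
cmd 2: advance +3 → t=7, phase=(4,0,6,2) → FL=S FR=S RL=W RR=S
cmd 3: advance +1 → t=8, phase=(5,1,7,3) → FL=S FR=S RL=W RR=S
cmd 4: advance +3 → t=11, phase=(0,4,2,6) → FL=S FR=S RL=S RR=W
cmd 5: advance +5 → t=16, phase=(5,1,7,3) → FL=S FR=S RL=W RR=S


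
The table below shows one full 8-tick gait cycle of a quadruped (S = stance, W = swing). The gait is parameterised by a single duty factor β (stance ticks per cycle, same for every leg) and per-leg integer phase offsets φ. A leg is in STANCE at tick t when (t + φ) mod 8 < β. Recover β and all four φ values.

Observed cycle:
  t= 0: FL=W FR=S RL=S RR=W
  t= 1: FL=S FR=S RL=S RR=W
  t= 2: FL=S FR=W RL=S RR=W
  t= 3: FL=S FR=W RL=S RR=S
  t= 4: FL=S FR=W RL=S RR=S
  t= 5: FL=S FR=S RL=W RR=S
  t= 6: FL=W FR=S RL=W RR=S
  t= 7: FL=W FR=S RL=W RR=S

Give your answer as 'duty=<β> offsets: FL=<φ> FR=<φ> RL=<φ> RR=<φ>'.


duty β = stance ticks per leg = 5
FL: stance ticks = 5; W→S at t=1 → φ=7
FR: stance ticks = 5; W→S at t=5 → φ=3
RL: stance ticks = 5; W→S at t=0 → φ=0
RR: stance ticks = 5; W→S at t=3 → φ=5

duty=5 offsets: FL=7 FR=3 RL=0 RR=5


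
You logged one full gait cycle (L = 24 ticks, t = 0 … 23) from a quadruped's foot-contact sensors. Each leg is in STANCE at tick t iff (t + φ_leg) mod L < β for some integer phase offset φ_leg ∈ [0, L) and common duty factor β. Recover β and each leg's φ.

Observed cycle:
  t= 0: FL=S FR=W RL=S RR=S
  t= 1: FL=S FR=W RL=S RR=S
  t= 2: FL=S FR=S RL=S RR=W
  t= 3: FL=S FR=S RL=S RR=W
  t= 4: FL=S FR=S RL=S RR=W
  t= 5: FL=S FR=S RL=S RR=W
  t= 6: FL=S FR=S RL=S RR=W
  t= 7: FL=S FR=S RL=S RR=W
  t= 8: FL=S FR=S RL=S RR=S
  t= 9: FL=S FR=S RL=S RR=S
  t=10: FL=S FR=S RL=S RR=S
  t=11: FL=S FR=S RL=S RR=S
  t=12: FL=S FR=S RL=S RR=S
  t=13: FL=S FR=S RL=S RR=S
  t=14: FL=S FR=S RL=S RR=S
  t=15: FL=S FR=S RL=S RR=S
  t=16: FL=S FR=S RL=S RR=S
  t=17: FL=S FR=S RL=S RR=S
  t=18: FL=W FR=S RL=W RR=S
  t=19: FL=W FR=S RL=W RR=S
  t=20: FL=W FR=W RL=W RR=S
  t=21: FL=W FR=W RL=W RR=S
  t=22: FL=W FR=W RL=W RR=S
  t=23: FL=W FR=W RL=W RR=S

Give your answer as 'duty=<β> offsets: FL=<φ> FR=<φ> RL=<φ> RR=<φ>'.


duty=18 offsets: FL=0 FR=22 RL=0 RR=16

duty β = stance ticks per leg = 18
FL: stance ticks = 18; W→S at t=0 → φ=0
FR: stance ticks = 18; W→S at t=2 → φ=22
RL: stance ticks = 18; W→S at t=0 → φ=0
RR: stance ticks = 18; W→S at t=8 → φ=16


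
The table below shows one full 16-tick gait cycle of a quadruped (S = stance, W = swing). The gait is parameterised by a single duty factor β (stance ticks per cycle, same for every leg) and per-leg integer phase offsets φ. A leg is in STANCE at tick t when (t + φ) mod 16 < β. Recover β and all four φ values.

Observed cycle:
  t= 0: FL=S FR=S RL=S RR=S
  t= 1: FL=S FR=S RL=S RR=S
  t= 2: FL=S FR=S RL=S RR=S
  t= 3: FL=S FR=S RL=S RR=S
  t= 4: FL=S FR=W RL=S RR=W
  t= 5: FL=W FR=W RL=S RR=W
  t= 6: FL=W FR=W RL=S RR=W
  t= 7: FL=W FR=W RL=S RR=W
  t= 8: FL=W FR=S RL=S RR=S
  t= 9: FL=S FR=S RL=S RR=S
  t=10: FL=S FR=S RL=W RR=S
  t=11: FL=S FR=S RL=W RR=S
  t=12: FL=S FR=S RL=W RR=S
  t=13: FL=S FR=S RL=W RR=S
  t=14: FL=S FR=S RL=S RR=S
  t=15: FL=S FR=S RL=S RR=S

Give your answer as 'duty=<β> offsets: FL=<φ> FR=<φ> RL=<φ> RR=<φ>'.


duty β = stance ticks per leg = 12
FL: stance ticks = 12; W→S at t=9 → φ=7
FR: stance ticks = 12; W→S at t=8 → φ=8
RL: stance ticks = 12; W→S at t=14 → φ=2
RR: stance ticks = 12; W→S at t=8 → φ=8

duty=12 offsets: FL=7 FR=8 RL=2 RR=8


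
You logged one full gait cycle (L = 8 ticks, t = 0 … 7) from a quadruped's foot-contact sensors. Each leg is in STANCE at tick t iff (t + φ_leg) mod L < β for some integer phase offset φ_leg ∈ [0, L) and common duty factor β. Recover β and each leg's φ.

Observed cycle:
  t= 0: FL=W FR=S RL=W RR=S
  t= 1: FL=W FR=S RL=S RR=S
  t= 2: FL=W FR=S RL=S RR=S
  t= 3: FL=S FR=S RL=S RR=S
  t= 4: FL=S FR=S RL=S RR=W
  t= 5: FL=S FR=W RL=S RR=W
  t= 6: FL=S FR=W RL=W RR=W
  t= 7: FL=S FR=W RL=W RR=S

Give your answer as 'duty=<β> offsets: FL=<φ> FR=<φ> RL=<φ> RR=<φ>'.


duty β = stance ticks per leg = 5
FL: stance ticks = 5; W→S at t=3 → φ=5
FR: stance ticks = 5; W→S at t=0 → φ=0
RL: stance ticks = 5; W→S at t=1 → φ=7
RR: stance ticks = 5; W→S at t=7 → φ=1

duty=5 offsets: FL=5 FR=0 RL=7 RR=1


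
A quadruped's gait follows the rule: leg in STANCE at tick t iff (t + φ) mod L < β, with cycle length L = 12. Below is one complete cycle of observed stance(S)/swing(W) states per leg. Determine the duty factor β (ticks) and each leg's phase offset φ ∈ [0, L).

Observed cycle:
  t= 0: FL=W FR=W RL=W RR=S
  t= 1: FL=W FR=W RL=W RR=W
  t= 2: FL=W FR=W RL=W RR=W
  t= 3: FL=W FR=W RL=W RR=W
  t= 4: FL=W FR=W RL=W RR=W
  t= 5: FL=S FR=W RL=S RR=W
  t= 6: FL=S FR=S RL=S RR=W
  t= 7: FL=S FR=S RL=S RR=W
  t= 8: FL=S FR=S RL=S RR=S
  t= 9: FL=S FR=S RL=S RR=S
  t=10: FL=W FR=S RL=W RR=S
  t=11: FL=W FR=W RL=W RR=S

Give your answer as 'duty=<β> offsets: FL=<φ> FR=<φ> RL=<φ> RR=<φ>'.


duty β = stance ticks per leg = 5
FL: stance ticks = 5; W→S at t=5 → φ=7
FR: stance ticks = 5; W→S at t=6 → φ=6
RL: stance ticks = 5; W→S at t=5 → φ=7
RR: stance ticks = 5; W→S at t=8 → φ=4

duty=5 offsets: FL=7 FR=6 RL=7 RR=4


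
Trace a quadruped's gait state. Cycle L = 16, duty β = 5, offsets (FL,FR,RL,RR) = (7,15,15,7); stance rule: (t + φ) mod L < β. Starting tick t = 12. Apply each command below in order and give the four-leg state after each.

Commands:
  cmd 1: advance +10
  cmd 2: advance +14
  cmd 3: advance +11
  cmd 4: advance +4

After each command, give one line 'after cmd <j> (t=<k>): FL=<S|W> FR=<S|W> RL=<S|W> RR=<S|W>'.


start t=12: FL=S FR=W RL=W RR=S
cmd 1: advance +10 → t=22, phase=(13,5,5,13) → FL=W FR=W RL=W RR=W
cmd 2: advance +14 → t=36, phase=(11,3,3,11) → FL=W FR=S RL=S RR=W
cmd 3: advance +11 → t=47, phase=(6,14,14,6) → FL=W FR=W RL=W RR=W
cmd 4: advance +4 → t=51, phase=(10,2,2,10) → FL=W FR=S RL=S RR=W

after cmd 1 (t=22): FL=W FR=W RL=W RR=W
after cmd 2 (t=36): FL=W FR=S RL=S RR=W
after cmd 3 (t=47): FL=W FR=W RL=W RR=W
after cmd 4 (t=51): FL=W FR=S RL=S RR=W


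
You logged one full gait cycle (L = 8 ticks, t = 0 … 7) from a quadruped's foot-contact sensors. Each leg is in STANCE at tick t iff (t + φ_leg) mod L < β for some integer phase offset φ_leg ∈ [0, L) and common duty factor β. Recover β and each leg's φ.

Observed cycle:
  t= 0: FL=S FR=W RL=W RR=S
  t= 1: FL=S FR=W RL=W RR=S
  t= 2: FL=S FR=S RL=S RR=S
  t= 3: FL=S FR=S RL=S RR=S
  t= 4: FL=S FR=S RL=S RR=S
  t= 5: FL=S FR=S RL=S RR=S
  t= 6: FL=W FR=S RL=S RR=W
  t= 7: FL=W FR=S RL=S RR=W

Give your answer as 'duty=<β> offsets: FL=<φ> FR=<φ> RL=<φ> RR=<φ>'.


duty=6 offsets: FL=0 FR=6 RL=6 RR=0

duty β = stance ticks per leg = 6
FL: stance ticks = 6; W→S at t=0 → φ=0
FR: stance ticks = 6; W→S at t=2 → φ=6
RL: stance ticks = 6; W→S at t=2 → φ=6
RR: stance ticks = 6; W→S at t=0 → φ=0


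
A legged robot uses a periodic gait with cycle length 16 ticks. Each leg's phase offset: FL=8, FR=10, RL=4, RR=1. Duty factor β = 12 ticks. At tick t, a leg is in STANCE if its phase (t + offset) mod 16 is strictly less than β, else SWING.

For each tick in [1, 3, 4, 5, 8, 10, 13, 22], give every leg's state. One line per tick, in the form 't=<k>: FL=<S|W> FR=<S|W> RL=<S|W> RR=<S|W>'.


t=1: FL=S FR=S RL=S RR=S
t=3: FL=S FR=W RL=S RR=S
t=4: FL=W FR=W RL=S RR=S
t=5: FL=W FR=W RL=S RR=S
t=8: FL=S FR=S RL=W RR=S
t=10: FL=S FR=S RL=W RR=S
t=13: FL=S FR=S RL=S RR=W
t=22: FL=W FR=S RL=S RR=S

t=1: phase=(9,11,5,2) vs β=12 → FL=S FR=S RL=S RR=S
t=3: phase=(11,13,7,4) vs β=12 → FL=S FR=W RL=S RR=S
t=4: phase=(12,14,8,5) vs β=12 → FL=W FR=W RL=S RR=S
t=5: phase=(13,15,9,6) vs β=12 → FL=W FR=W RL=S RR=S
t=8: phase=(0,2,12,9) vs β=12 → FL=S FR=S RL=W RR=S
t=10: phase=(2,4,14,11) vs β=12 → FL=S FR=S RL=W RR=S
t=13: phase=(5,7,1,14) vs β=12 → FL=S FR=S RL=S RR=W
t=22: phase=(14,0,10,7) vs β=12 → FL=W FR=S RL=S RR=S


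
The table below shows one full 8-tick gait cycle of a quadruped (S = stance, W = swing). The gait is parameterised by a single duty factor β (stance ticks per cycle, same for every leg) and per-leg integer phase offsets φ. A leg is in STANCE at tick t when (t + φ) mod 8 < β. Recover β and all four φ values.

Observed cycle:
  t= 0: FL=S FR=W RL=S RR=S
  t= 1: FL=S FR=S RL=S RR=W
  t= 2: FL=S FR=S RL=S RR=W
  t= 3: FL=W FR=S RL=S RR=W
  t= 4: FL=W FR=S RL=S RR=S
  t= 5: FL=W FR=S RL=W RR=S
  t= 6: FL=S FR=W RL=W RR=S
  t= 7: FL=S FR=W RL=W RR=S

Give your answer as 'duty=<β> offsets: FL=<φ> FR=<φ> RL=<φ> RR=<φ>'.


duty=5 offsets: FL=2 FR=7 RL=0 RR=4

duty β = stance ticks per leg = 5
FL: stance ticks = 5; W→S at t=6 → φ=2
FR: stance ticks = 5; W→S at t=1 → φ=7
RL: stance ticks = 5; W→S at t=0 → φ=0
RR: stance ticks = 5; W→S at t=4 → φ=4


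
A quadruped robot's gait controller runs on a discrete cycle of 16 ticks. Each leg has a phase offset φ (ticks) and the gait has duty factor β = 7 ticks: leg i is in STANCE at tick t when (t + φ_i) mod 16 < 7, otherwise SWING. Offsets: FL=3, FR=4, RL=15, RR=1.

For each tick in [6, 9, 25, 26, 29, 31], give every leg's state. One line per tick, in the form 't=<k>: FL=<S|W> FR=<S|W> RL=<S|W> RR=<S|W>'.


t=6: phase=(9,10,5,7) vs β=7 → FL=W FR=W RL=S RR=W
t=9: phase=(12,13,8,10) vs β=7 → FL=W FR=W RL=W RR=W
t=25: phase=(12,13,8,10) vs β=7 → FL=W FR=W RL=W RR=W
t=26: phase=(13,14,9,11) vs β=7 → FL=W FR=W RL=W RR=W
t=29: phase=(0,1,12,14) vs β=7 → FL=S FR=S RL=W RR=W
t=31: phase=(2,3,14,0) vs β=7 → FL=S FR=S RL=W RR=S

t=6: FL=W FR=W RL=S RR=W
t=9: FL=W FR=W RL=W RR=W
t=25: FL=W FR=W RL=W RR=W
t=26: FL=W FR=W RL=W RR=W
t=29: FL=S FR=S RL=W RR=W
t=31: FL=S FR=S RL=W RR=S


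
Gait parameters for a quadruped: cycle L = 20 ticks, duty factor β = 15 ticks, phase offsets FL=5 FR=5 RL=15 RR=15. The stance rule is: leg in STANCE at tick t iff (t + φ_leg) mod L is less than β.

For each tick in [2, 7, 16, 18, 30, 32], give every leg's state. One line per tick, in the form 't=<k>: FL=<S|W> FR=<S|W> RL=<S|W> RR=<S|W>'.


t=2: phase=(7,7,17,17) vs β=15 → FL=S FR=S RL=W RR=W
t=7: phase=(12,12,2,2) vs β=15 → FL=S FR=S RL=S RR=S
t=16: phase=(1,1,11,11) vs β=15 → FL=S FR=S RL=S RR=S
t=18: phase=(3,3,13,13) vs β=15 → FL=S FR=S RL=S RR=S
t=30: phase=(15,15,5,5) vs β=15 → FL=W FR=W RL=S RR=S
t=32: phase=(17,17,7,7) vs β=15 → FL=W FR=W RL=S RR=S

t=2: FL=S FR=S RL=W RR=W
t=7: FL=S FR=S RL=S RR=S
t=16: FL=S FR=S RL=S RR=S
t=18: FL=S FR=S RL=S RR=S
t=30: FL=W FR=W RL=S RR=S
t=32: FL=W FR=W RL=S RR=S


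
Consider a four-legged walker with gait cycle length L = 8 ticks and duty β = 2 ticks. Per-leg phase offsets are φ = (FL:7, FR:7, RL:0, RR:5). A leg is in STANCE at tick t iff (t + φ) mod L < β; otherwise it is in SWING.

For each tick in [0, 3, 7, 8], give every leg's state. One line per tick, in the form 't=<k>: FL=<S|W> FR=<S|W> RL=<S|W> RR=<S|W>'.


t=0: phase=(7,7,0,5) vs β=2 → FL=W FR=W RL=S RR=W
t=3: phase=(2,2,3,0) vs β=2 → FL=W FR=W RL=W RR=S
t=7: phase=(6,6,7,4) vs β=2 → FL=W FR=W RL=W RR=W
t=8: phase=(7,7,0,5) vs β=2 → FL=W FR=W RL=S RR=W

t=0: FL=W FR=W RL=S RR=W
t=3: FL=W FR=W RL=W RR=S
t=7: FL=W FR=W RL=W RR=W
t=8: FL=W FR=W RL=S RR=W


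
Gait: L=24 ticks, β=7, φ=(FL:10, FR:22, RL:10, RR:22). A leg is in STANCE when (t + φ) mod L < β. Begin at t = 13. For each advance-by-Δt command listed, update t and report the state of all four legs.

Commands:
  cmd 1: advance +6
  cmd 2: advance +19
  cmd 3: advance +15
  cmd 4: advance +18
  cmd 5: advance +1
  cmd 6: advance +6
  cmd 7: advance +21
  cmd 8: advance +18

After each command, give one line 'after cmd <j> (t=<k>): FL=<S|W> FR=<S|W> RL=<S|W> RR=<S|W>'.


after cmd 1 (t=19): FL=S FR=W RL=S RR=W
after cmd 2 (t=38): FL=S FR=W RL=S RR=W
after cmd 3 (t=53): FL=W FR=S RL=W RR=S
after cmd 4 (t=71): FL=W FR=W RL=W RR=W
after cmd 5 (t=72): FL=W FR=W RL=W RR=W
after cmd 6 (t=78): FL=W FR=S RL=W RR=S
after cmd 7 (t=99): FL=W FR=S RL=W RR=S
after cmd 8 (t=117): FL=W FR=W RL=W RR=W

start t=13: FL=W FR=W RL=W RR=W
cmd 1: advance +6 → t=19, phase=(5,17,5,17) → FL=S FR=W RL=S RR=W
cmd 2: advance +19 → t=38, phase=(0,12,0,12) → FL=S FR=W RL=S RR=W
cmd 3: advance +15 → t=53, phase=(15,3,15,3) → FL=W FR=S RL=W RR=S
cmd 4: advance +18 → t=71, phase=(9,21,9,21) → FL=W FR=W RL=W RR=W
cmd 5: advance +1 → t=72, phase=(10,22,10,22) → FL=W FR=W RL=W RR=W
cmd 6: advance +6 → t=78, phase=(16,4,16,4) → FL=W FR=S RL=W RR=S
cmd 7: advance +21 → t=99, phase=(13,1,13,1) → FL=W FR=S RL=W RR=S
cmd 8: advance +18 → t=117, phase=(7,19,7,19) → FL=W FR=W RL=W RR=W


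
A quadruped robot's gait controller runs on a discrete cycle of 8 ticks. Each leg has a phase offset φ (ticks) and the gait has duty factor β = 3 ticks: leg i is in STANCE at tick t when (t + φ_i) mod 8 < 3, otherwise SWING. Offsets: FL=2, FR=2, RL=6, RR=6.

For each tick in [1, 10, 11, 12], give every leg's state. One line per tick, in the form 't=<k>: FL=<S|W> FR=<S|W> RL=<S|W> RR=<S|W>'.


t=1: phase=(3,3,7,7) vs β=3 → FL=W FR=W RL=W RR=W
t=10: phase=(4,4,0,0) vs β=3 → FL=W FR=W RL=S RR=S
t=11: phase=(5,5,1,1) vs β=3 → FL=W FR=W RL=S RR=S
t=12: phase=(6,6,2,2) vs β=3 → FL=W FR=W RL=S RR=S

t=1: FL=W FR=W RL=W RR=W
t=10: FL=W FR=W RL=S RR=S
t=11: FL=W FR=W RL=S RR=S
t=12: FL=W FR=W RL=S RR=S


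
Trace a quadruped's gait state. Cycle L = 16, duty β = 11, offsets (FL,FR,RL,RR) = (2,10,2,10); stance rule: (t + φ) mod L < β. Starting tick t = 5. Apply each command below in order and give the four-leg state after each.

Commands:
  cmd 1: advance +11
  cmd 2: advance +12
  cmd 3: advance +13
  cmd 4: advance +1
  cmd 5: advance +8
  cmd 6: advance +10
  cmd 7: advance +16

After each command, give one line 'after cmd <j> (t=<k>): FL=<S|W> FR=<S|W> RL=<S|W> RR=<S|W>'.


after cmd 1 (t=16): FL=S FR=S RL=S RR=S
after cmd 2 (t=28): FL=W FR=S RL=W RR=S
after cmd 3 (t=41): FL=W FR=S RL=W RR=S
after cmd 4 (t=42): FL=W FR=S RL=W RR=S
after cmd 5 (t=50): FL=S FR=W RL=S RR=W
after cmd 6 (t=60): FL=W FR=S RL=W RR=S
after cmd 7 (t=76): FL=W FR=S RL=W RR=S

start t=5: FL=S FR=W RL=S RR=W
cmd 1: advance +11 → t=16, phase=(2,10,2,10) → FL=S FR=S RL=S RR=S
cmd 2: advance +12 → t=28, phase=(14,6,14,6) → FL=W FR=S RL=W RR=S
cmd 3: advance +13 → t=41, phase=(11,3,11,3) → FL=W FR=S RL=W RR=S
cmd 4: advance +1 → t=42, phase=(12,4,12,4) → FL=W FR=S RL=W RR=S
cmd 5: advance +8 → t=50, phase=(4,12,4,12) → FL=S FR=W RL=S RR=W
cmd 6: advance +10 → t=60, phase=(14,6,14,6) → FL=W FR=S RL=W RR=S
cmd 7: advance +16 → t=76, phase=(14,6,14,6) → FL=W FR=S RL=W RR=S


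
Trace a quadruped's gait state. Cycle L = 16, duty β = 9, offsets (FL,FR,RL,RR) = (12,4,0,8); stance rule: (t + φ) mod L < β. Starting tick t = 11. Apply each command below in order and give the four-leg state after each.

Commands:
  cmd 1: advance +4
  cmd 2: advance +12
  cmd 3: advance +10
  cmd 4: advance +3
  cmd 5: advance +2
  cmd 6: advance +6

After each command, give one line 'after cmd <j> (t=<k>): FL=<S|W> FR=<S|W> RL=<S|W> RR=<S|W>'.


after cmd 1 (t=15): FL=W FR=S RL=W RR=S
after cmd 2 (t=27): FL=S FR=W RL=W RR=S
after cmd 3 (t=37): FL=S FR=W RL=S RR=W
after cmd 4 (t=40): FL=S FR=W RL=S RR=S
after cmd 5 (t=42): FL=S FR=W RL=W RR=S
after cmd 6 (t=48): FL=W FR=S RL=S RR=S

start t=11: FL=S FR=W RL=W RR=S
cmd 1: advance +4 → t=15, phase=(11,3,15,7) → FL=W FR=S RL=W RR=S
cmd 2: advance +12 → t=27, phase=(7,15,11,3) → FL=S FR=W RL=W RR=S
cmd 3: advance +10 → t=37, phase=(1,9,5,13) → FL=S FR=W RL=S RR=W
cmd 4: advance +3 → t=40, phase=(4,12,8,0) → FL=S FR=W RL=S RR=S
cmd 5: advance +2 → t=42, phase=(6,14,10,2) → FL=S FR=W RL=W RR=S
cmd 6: advance +6 → t=48, phase=(12,4,0,8) → FL=W FR=S RL=S RR=S


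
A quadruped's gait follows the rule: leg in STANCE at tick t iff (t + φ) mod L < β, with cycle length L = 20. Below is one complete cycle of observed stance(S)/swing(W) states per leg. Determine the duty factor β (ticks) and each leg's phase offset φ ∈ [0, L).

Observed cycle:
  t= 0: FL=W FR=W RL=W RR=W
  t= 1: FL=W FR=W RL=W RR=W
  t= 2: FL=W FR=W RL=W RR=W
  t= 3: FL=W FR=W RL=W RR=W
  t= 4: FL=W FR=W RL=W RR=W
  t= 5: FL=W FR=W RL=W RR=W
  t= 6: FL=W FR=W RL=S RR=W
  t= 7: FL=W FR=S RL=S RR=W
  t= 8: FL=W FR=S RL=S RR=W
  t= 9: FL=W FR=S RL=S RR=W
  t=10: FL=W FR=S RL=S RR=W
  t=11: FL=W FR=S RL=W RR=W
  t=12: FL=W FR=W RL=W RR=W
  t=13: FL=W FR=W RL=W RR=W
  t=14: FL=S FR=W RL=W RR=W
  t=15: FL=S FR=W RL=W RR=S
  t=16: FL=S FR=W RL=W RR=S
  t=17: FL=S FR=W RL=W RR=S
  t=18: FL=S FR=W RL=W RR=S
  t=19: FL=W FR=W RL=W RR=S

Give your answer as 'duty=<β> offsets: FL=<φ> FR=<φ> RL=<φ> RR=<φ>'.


duty=5 offsets: FL=6 FR=13 RL=14 RR=5

duty β = stance ticks per leg = 5
FL: stance ticks = 5; W→S at t=14 → φ=6
FR: stance ticks = 5; W→S at t=7 → φ=13
RL: stance ticks = 5; W→S at t=6 → φ=14
RR: stance ticks = 5; W→S at t=15 → φ=5


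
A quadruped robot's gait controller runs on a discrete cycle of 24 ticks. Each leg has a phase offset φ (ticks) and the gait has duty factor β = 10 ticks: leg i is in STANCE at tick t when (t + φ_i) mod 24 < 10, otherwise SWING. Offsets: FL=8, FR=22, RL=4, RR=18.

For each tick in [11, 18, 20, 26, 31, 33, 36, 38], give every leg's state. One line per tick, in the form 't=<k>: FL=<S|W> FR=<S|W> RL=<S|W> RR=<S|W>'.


t=11: FL=W FR=S RL=W RR=S
t=18: FL=S FR=W RL=W RR=W
t=20: FL=S FR=W RL=S RR=W
t=26: FL=W FR=S RL=S RR=W
t=31: FL=W FR=S RL=W RR=S
t=33: FL=W FR=S RL=W RR=S
t=36: FL=W FR=W RL=W RR=S
t=38: FL=W FR=W RL=W RR=S

t=11: phase=(19,9,15,5) vs β=10 → FL=W FR=S RL=W RR=S
t=18: phase=(2,16,22,12) vs β=10 → FL=S FR=W RL=W RR=W
t=20: phase=(4,18,0,14) vs β=10 → FL=S FR=W RL=S RR=W
t=26: phase=(10,0,6,20) vs β=10 → FL=W FR=S RL=S RR=W
t=31: phase=(15,5,11,1) vs β=10 → FL=W FR=S RL=W RR=S
t=33: phase=(17,7,13,3) vs β=10 → FL=W FR=S RL=W RR=S
t=36: phase=(20,10,16,6) vs β=10 → FL=W FR=W RL=W RR=S
t=38: phase=(22,12,18,8) vs β=10 → FL=W FR=W RL=W RR=S


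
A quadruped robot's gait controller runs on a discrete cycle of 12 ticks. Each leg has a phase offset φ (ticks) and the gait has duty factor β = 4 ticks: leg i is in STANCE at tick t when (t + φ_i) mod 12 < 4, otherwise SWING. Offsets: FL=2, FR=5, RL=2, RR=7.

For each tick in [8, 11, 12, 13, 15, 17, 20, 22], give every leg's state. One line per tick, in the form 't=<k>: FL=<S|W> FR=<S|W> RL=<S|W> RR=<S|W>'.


t=8: phase=(10,1,10,3) vs β=4 → FL=W FR=S RL=W RR=S
t=11: phase=(1,4,1,6) vs β=4 → FL=S FR=W RL=S RR=W
t=12: phase=(2,5,2,7) vs β=4 → FL=S FR=W RL=S RR=W
t=13: phase=(3,6,3,8) vs β=4 → FL=S FR=W RL=S RR=W
t=15: phase=(5,8,5,10) vs β=4 → FL=W FR=W RL=W RR=W
t=17: phase=(7,10,7,0) vs β=4 → FL=W FR=W RL=W RR=S
t=20: phase=(10,1,10,3) vs β=4 → FL=W FR=S RL=W RR=S
t=22: phase=(0,3,0,5) vs β=4 → FL=S FR=S RL=S RR=W

t=8: FL=W FR=S RL=W RR=S
t=11: FL=S FR=W RL=S RR=W
t=12: FL=S FR=W RL=S RR=W
t=13: FL=S FR=W RL=S RR=W
t=15: FL=W FR=W RL=W RR=W
t=17: FL=W FR=W RL=W RR=S
t=20: FL=W FR=S RL=W RR=S
t=22: FL=S FR=S RL=S RR=W


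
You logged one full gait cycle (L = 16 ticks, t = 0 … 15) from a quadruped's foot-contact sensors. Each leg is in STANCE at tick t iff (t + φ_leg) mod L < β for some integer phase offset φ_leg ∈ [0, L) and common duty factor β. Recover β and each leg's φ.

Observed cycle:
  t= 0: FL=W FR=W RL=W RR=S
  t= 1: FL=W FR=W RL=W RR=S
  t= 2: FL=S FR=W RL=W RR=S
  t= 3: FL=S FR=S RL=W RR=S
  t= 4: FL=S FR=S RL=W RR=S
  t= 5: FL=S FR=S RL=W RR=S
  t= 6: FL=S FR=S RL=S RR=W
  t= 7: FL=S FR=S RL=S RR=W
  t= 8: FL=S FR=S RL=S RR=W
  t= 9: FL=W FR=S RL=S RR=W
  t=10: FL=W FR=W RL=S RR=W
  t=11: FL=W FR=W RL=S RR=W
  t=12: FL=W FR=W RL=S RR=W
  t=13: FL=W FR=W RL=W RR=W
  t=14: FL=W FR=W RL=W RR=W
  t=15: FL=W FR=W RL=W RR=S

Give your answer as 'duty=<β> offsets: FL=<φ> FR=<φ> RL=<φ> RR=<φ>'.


duty=7 offsets: FL=14 FR=13 RL=10 RR=1

duty β = stance ticks per leg = 7
FL: stance ticks = 7; W→S at t=2 → φ=14
FR: stance ticks = 7; W→S at t=3 → φ=13
RL: stance ticks = 7; W→S at t=6 → φ=10
RR: stance ticks = 7; W→S at t=15 → φ=1


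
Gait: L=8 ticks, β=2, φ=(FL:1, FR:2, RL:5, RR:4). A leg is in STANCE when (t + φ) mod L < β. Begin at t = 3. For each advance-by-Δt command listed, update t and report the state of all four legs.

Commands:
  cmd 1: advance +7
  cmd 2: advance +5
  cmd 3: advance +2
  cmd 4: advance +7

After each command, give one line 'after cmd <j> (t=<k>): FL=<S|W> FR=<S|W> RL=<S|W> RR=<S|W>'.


after cmd 1 (t=10): FL=W FR=W RL=W RR=W
after cmd 2 (t=15): FL=S FR=S RL=W RR=W
after cmd 3 (t=17): FL=W FR=W RL=W RR=W
after cmd 4 (t=24): FL=S FR=W RL=W RR=W

start t=3: FL=W FR=W RL=S RR=W
cmd 1: advance +7 → t=10, phase=(3,4,7,6) → FL=W FR=W RL=W RR=W
cmd 2: advance +5 → t=15, phase=(0,1,4,3) → FL=S FR=S RL=W RR=W
cmd 3: advance +2 → t=17, phase=(2,3,6,5) → FL=W FR=W RL=W RR=W
cmd 4: advance +7 → t=24, phase=(1,2,5,4) → FL=S FR=W RL=W RR=W


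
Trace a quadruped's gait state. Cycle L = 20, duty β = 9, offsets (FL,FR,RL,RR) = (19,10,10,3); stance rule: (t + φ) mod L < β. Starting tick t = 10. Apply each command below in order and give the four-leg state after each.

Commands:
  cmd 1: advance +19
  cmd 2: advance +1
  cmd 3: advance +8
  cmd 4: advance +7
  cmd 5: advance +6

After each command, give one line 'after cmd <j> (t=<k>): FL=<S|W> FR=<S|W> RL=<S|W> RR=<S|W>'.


after cmd 1 (t=29): FL=S FR=W RL=W RR=W
after cmd 2 (t=30): FL=W FR=S RL=S RR=W
after cmd 3 (t=38): FL=W FR=S RL=S RR=S
after cmd 4 (t=45): FL=S FR=W RL=W RR=S
after cmd 5 (t=51): FL=W FR=S RL=S RR=W

start t=10: FL=W FR=S RL=S RR=W
cmd 1: advance +19 → t=29, phase=(8,19,19,12) → FL=S FR=W RL=W RR=W
cmd 2: advance +1 → t=30, phase=(9,0,0,13) → FL=W FR=S RL=S RR=W
cmd 3: advance +8 → t=38, phase=(17,8,8,1) → FL=W FR=S RL=S RR=S
cmd 4: advance +7 → t=45, phase=(4,15,15,8) → FL=S FR=W RL=W RR=S
cmd 5: advance +6 → t=51, phase=(10,1,1,14) → FL=W FR=S RL=S RR=W


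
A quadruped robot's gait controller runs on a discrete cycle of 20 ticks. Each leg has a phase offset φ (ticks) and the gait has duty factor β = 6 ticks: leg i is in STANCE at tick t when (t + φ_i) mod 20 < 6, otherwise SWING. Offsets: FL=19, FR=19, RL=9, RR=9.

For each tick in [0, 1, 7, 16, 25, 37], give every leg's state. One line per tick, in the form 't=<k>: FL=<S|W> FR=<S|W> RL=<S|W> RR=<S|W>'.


t=0: FL=W FR=W RL=W RR=W
t=1: FL=S FR=S RL=W RR=W
t=7: FL=W FR=W RL=W RR=W
t=16: FL=W FR=W RL=S RR=S
t=25: FL=S FR=S RL=W RR=W
t=37: FL=W FR=W RL=W RR=W

t=0: phase=(19,19,9,9) vs β=6 → FL=W FR=W RL=W RR=W
t=1: phase=(0,0,10,10) vs β=6 → FL=S FR=S RL=W RR=W
t=7: phase=(6,6,16,16) vs β=6 → FL=W FR=W RL=W RR=W
t=16: phase=(15,15,5,5) vs β=6 → FL=W FR=W RL=S RR=S
t=25: phase=(4,4,14,14) vs β=6 → FL=S FR=S RL=W RR=W
t=37: phase=(16,16,6,6) vs β=6 → FL=W FR=W RL=W RR=W


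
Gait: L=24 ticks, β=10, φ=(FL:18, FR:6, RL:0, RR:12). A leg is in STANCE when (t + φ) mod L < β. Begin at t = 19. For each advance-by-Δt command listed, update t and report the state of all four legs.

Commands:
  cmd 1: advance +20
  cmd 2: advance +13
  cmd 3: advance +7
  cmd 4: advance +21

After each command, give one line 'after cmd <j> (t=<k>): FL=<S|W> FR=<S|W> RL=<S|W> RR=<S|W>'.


start t=19: FL=W FR=S RL=W RR=S
cmd 1: advance +20 → t=39, phase=(9,21,15,3) → FL=S FR=W RL=W RR=S
cmd 2: advance +13 → t=52, phase=(22,10,4,16) → FL=W FR=W RL=S RR=W
cmd 3: advance +7 → t=59, phase=(5,17,11,23) → FL=S FR=W RL=W RR=W
cmd 4: advance +21 → t=80, phase=(2,14,8,20) → FL=S FR=W RL=S RR=W

after cmd 1 (t=39): FL=S FR=W RL=W RR=S
after cmd 2 (t=52): FL=W FR=W RL=S RR=W
after cmd 3 (t=59): FL=S FR=W RL=W RR=W
after cmd 4 (t=80): FL=S FR=W RL=S RR=W


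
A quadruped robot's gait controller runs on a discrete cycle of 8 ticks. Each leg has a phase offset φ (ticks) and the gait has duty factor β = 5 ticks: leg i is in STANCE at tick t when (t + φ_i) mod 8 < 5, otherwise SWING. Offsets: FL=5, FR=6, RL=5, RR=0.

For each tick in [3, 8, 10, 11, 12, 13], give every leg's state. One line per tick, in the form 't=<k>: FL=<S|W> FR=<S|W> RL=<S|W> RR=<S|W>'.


t=3: phase=(0,1,0,3) vs β=5 → FL=S FR=S RL=S RR=S
t=8: phase=(5,6,5,0) vs β=5 → FL=W FR=W RL=W RR=S
t=10: phase=(7,0,7,2) vs β=5 → FL=W FR=S RL=W RR=S
t=11: phase=(0,1,0,3) vs β=5 → FL=S FR=S RL=S RR=S
t=12: phase=(1,2,1,4) vs β=5 → FL=S FR=S RL=S RR=S
t=13: phase=(2,3,2,5) vs β=5 → FL=S FR=S RL=S RR=W

t=3: FL=S FR=S RL=S RR=S
t=8: FL=W FR=W RL=W RR=S
t=10: FL=W FR=S RL=W RR=S
t=11: FL=S FR=S RL=S RR=S
t=12: FL=S FR=S RL=S RR=S
t=13: FL=S FR=S RL=S RR=W


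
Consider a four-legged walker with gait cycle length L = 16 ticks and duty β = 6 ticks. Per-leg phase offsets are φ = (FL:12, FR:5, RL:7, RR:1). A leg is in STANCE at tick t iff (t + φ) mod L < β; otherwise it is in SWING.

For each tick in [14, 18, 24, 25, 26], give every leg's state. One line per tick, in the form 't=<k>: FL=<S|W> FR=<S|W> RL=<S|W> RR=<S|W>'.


t=14: FL=W FR=S RL=S RR=W
t=18: FL=W FR=W RL=W RR=S
t=24: FL=S FR=W RL=W RR=W
t=25: FL=S FR=W RL=S RR=W
t=26: FL=W FR=W RL=S RR=W

t=14: phase=(10,3,5,15) vs β=6 → FL=W FR=S RL=S RR=W
t=18: phase=(14,7,9,3) vs β=6 → FL=W FR=W RL=W RR=S
t=24: phase=(4,13,15,9) vs β=6 → FL=S FR=W RL=W RR=W
t=25: phase=(5,14,0,10) vs β=6 → FL=S FR=W RL=S RR=W
t=26: phase=(6,15,1,11) vs β=6 → FL=W FR=W RL=S RR=W


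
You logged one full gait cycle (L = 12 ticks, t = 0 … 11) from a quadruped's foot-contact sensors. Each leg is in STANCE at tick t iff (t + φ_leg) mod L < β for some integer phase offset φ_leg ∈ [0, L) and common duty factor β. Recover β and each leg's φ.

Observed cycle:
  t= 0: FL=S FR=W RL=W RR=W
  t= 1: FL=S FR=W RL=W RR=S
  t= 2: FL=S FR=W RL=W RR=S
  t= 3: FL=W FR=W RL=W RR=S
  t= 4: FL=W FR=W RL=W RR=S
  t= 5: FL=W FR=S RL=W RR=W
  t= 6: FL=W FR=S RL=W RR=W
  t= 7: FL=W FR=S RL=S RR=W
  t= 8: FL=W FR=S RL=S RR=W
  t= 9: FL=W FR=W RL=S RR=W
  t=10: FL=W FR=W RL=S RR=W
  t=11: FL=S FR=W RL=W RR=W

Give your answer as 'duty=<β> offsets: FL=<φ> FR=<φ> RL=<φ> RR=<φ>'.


duty=4 offsets: FL=1 FR=7 RL=5 RR=11

duty β = stance ticks per leg = 4
FL: stance ticks = 4; W→S at t=11 → φ=1
FR: stance ticks = 4; W→S at t=5 → φ=7
RL: stance ticks = 4; W→S at t=7 → φ=5
RR: stance ticks = 4; W→S at t=1 → φ=11


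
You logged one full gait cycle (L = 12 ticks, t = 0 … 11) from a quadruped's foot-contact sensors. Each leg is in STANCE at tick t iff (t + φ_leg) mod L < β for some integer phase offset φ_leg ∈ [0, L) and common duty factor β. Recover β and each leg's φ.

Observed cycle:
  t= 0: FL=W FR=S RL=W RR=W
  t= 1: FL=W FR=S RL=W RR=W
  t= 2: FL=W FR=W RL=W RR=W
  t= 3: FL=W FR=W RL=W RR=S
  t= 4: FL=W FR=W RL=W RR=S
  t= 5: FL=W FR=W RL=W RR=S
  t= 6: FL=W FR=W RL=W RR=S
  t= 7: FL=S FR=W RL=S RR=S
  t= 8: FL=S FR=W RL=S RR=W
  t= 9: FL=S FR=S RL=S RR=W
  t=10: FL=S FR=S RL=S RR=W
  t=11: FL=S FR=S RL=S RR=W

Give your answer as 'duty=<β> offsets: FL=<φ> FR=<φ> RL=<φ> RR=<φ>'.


duty=5 offsets: FL=5 FR=3 RL=5 RR=9

duty β = stance ticks per leg = 5
FL: stance ticks = 5; W→S at t=7 → φ=5
FR: stance ticks = 5; W→S at t=9 → φ=3
RL: stance ticks = 5; W→S at t=7 → φ=5
RR: stance ticks = 5; W→S at t=3 → φ=9
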